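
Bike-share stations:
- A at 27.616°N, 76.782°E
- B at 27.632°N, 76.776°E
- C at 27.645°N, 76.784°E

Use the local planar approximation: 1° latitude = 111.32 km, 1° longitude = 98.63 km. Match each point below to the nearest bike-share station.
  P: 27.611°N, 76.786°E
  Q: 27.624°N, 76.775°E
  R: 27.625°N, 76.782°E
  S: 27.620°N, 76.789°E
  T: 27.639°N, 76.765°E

P at 27.611°N, 76.786°E:
  A: 0.682 km
  B: 2.537 km
  C: 3.790 km
  → nearest: A (0.682 km)
Q at 27.624°N, 76.775°E:
  A: 1.127 km
  B: 0.896 km
  C: 2.501 km
  → nearest: B (0.896 km)
R at 27.625°N, 76.782°E:
  A: 1.002 km
  B: 0.978 km
  C: 2.235 km
  → nearest: B (0.978 km)
S at 27.620°N, 76.789°E:
  A: 0.822 km
  B: 1.852 km
  C: 2.826 km
  → nearest: A (0.822 km)
T at 27.639°N, 76.765°E:
  A: 3.061 km
  B: 1.336 km
  C: 1.989 km
  → nearest: B (1.336 km)

P→A; Q→B; R→B; S→A; T→B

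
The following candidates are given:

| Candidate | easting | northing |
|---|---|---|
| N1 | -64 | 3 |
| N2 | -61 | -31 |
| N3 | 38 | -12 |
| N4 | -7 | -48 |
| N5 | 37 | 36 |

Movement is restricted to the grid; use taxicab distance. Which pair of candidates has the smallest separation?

Pairwise distances:
N1–N2: 37
N3–N5: 49
N2–N4: 71
N3–N4: 81
N1–N4: 108
N1–N3: 117
N2–N3: 118
N4–N5: 128
N1–N5: 134
N2–N5: 165
Closest pair: N1–N2 at 37.

N1 and N2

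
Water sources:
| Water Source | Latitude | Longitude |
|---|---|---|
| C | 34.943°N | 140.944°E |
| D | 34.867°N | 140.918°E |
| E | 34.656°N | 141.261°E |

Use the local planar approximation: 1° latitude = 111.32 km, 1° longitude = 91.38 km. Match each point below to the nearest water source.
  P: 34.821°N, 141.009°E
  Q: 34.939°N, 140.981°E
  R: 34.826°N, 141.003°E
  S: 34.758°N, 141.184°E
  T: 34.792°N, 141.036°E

P at 34.821°N, 141.009°E:
  C: 14.823 km
  D: 9.766 km
  E: 29.456 km
  → nearest: D (9.766 km)
Q at 34.939°N, 140.981°E:
  C: 3.410 km
  D: 9.868 km
  E: 40.585 km
  → nearest: C (3.410 km)
R at 34.826°N, 141.003°E:
  C: 14.096 km
  D: 9.009 km
  E: 30.232 km
  → nearest: D (9.009 km)
S at 34.758°N, 141.184°E:
  C: 30.085 km
  D: 27.167 km
  E: 13.358 km
  → nearest: E (13.358 km)
T at 34.792°N, 141.036°E:
  C: 18.794 km
  D: 13.637 km
  E: 25.533 km
  → nearest: D (13.637 km)

P→D; Q→C; R→D; S→E; T→D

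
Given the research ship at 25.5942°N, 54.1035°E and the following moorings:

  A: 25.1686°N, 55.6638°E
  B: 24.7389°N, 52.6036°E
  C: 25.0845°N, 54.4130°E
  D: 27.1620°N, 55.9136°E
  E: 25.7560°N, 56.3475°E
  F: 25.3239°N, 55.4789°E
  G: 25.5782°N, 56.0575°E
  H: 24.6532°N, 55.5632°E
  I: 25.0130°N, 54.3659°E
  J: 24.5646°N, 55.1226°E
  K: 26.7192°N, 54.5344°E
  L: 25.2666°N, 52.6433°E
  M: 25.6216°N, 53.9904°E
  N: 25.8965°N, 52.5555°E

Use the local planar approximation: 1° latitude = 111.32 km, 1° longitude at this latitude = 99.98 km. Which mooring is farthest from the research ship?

Distances from 25.5942°N, 54.1035°E:
A: 163.0346 km
B: 177.6326 km
C: 64.6291 km
D: 251.4187 km
E: 225.0770 km
F: 140.7661 km
G: 195.3690 km
H: 179.6433 km
I: 69.8158 km
J: 153.3562 km
K: 132.4380 km
L: 150.4768 km
M: 11.7119 km
N: 158.3853 km
Maximum: D at 251.4187 km.

D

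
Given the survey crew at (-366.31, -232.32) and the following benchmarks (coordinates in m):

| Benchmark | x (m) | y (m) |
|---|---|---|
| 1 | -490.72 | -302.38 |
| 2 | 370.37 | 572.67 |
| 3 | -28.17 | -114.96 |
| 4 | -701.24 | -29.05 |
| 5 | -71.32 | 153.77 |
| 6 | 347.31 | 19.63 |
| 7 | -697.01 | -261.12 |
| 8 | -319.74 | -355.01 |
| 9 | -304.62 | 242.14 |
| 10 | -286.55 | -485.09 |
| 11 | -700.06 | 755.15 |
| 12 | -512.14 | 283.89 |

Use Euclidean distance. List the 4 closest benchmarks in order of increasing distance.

8, 1, 10, 7

Distances from (-366.31, -232.32):
1: √((-124.41)² + (-70.06)²) = √(15477.8481 + 4908.4036) = 142.78 m
2: √((736.68)² + (804.99)²) = √(542697.4224 + 648008.9001) = 1091.19 m
3: √((338.14)² + (117.36)²) = √(114338.6596 + 13773.3696) = 357.93 m
4: √((-334.93)² + (203.27)²) = √(112178.1049 + 41318.6929) = 391.79 m
5: √((294.99)² + (386.09)²) = √(87019.1001 + 149065.4881) = 485.89 m
6: √((713.62)² + (251.95)²) = √(509253.5044 + 63478.8025) = 756.79 m
7: √((-330.70)² + (-28.80)²) = √(109362.4900 + 829.4400) = 331.95 m
8: √((46.57)² + (-122.69)²) = √(2168.7649 + 15052.8361) = 131.23 m
9: √((61.69)² + (474.46)²) = √(3805.6561 + 225112.2916) = 478.45 m
10: √((79.76)² + (-252.77)²) = √(6361.6576 + 63892.6729) = 265.06 m
11: √((-333.75)² + (987.47)²) = √(111389.0625 + 975097.0009) = 1042.35 m
12: √((-145.83)² + (516.21)²) = √(21266.3889 + 266472.7641) = 536.41 m
Sorted: 8 (131.23 m) < 1 (142.78 m) < 10 (265.06 m) < 7 (331.95 m) < 3 (357.93 m) < 4 (391.79 m) < …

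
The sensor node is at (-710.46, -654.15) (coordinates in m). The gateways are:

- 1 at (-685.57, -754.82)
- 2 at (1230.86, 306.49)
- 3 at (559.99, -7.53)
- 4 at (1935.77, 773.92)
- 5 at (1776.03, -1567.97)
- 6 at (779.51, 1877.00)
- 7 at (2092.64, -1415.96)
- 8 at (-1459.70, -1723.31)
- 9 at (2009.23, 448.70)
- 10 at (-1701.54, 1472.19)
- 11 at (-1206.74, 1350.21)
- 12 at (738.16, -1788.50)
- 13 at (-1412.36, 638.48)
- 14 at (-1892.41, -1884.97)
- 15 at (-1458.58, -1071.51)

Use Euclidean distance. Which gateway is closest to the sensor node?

1

Distances from (-710.46, -654.15):
1: 103.70 m
2: 2166.00 m
3: 1425.54 m
4: 3006.98 m
5: 2649.09 m
6: 2937.13 m
7: 2904.78 m
8: 1305.55 m
9: 2934.79 m
10: 2345.97 m
11: 2064.89 m
12: 1839.90 m
13: 1470.90 m
14: 1706.44 m
15: 856.66 m
Minimum: 1 at 103.70 m.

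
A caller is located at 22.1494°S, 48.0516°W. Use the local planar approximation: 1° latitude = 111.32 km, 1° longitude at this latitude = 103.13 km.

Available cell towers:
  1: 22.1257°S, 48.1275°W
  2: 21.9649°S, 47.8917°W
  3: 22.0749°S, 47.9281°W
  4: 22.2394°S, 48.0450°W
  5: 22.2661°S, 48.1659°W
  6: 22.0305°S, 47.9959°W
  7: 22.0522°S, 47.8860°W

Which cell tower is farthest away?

Distances from 22.1494°S, 48.0516°W:
1: √((0.0237·111.32)² + (-0.0759·103.13)²) = √(6.960542 + 61.270805) = 8.2602 km
2: √((0.1845·111.32)² + (0.1599·103.13)²) = √(421.831625 + 271.936161) = 26.3395 km
3: √((0.0745·111.32)² + (0.1235·103.13)²) = √(68.779488 + 162.219833) = 15.1987 km
4: √((-0.0900·111.32)² + (0.0066·103.13)²) = √(100.376353 + 0.463295) = 10.0419 km
5: √((-0.1167·111.32)² + (-0.1143·103.13)²) = √(168.767224 + 138.951262) = 17.5419 km
6: √((0.1189·111.32)² + (0.0557·103.13)²) = √(175.190319 + 32.997454) = 14.4287 km
7: √((0.0972·111.32)² + (0.1656·103.13)²) = √(117.078979 + 291.669287) = 20.2175 km
Maximum: 2 at 26.3395 km.

2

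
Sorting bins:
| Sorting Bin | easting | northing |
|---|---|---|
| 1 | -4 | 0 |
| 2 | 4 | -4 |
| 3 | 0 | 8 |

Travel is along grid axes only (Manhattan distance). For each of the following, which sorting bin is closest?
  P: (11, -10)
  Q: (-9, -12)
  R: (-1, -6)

P→2; Q→1; R→2

P at (11, -10):
  1: 25
  2: 13
  3: 29
  → nearest: 2 (13)
Q at (-9, -12):
  1: 17
  2: 21
  3: 29
  → nearest: 1 (17)
R at (-1, -6):
  1: 9
  2: 7
  3: 15
  → nearest: 2 (7)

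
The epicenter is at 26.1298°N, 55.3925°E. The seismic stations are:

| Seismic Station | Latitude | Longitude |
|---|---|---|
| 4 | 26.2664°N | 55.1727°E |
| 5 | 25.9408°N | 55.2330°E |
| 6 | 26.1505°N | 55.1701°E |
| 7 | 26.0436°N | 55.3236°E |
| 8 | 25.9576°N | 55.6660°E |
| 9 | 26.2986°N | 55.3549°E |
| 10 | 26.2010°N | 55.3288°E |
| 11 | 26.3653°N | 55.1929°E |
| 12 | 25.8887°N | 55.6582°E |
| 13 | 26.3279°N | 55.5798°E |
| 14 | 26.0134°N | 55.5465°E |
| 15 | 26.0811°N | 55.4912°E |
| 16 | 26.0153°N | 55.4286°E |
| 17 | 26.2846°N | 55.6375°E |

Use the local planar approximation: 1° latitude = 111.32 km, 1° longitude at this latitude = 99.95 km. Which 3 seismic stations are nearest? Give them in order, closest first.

Distances from 26.1298°N, 55.3925°E:
4: 26.7183 km
5: 26.3971 km
6: 22.3480 km
7: 11.8112 km
8: 33.3877 km
9: 19.1629 km
10: 10.1665 km
11: 32.9435 km
12: 37.7572 km
13: 28.9271 km
14: 20.1202 km
15: 11.2565 km
16: 13.2470 km
17: 29.9433 km
Sorted: 10 (10.1665 km) < 15 (11.2565 km) < 7 (11.8112 km) < 16 (13.2470 km) < 9 (19.1629 km) < …

10, 15, 7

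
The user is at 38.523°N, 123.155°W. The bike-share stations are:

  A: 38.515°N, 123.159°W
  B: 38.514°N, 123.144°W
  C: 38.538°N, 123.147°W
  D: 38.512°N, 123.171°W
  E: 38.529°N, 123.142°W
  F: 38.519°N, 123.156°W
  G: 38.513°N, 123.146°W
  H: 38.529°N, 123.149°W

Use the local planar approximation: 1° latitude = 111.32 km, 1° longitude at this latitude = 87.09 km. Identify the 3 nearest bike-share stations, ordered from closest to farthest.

F, H, A

Distances from 38.523°N, 123.155°W:
A: √((-0.008·111.32)² + (-0.004·87.09)²) = √(0.79310 + 0.12135) = 0.956 km
B: √((-0.009·111.32)² + (0.011·87.09)²) = √(1.00376 + 0.91774) = 1.386 km
C: √((0.015·111.32)² + (0.008·87.09)²) = √(2.78823 + 0.48542) = 1.809 km
D: √((-0.011·111.32)² + (-0.016·87.09)²) = √(1.49945 + 1.94168) = 1.855 km
E: √((0.006·111.32)² + (0.013·87.09)²) = √(0.44612 + 1.28181) = 1.315 km
F: √((-0.004·111.32)² + (-0.001·87.09)²) = √(0.19827 + 0.00758) = 0.454 km
G: √((-0.010·111.32)² + (0.009·87.09)²) = √(1.23921 + 0.61436) = 1.361 km
H: √((0.006·111.32)² + (0.006·87.09)²) = √(0.44612 + 0.27305) = 0.848 km
Sorted: F (0.454 km) < H (0.848 km) < A (0.956 km) < E (1.315 km) < G (1.361 km) < …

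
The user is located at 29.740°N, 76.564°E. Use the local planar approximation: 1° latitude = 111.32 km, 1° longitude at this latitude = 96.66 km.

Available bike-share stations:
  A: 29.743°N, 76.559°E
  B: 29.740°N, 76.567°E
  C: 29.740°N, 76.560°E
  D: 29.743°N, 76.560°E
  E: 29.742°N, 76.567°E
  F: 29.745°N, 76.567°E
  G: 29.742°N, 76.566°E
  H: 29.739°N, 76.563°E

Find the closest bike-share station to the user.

Distances from 29.740°N, 76.564°E:
A: √((0.003·111.32)² + (-0.005·96.66)²) = √(0.11153 + 0.23358) = 0.587 km
B: √((0.000·111.32)² + (0.003·96.66)²) = √(0.00000 + 0.08409) = 0.290 km
C: √((0.000·111.32)² + (-0.004·96.66)²) = √(0.00000 + 0.14949) = 0.387 km
D: √((0.003·111.32)² + (-0.004·96.66)²) = √(0.11153 + 0.14949) = 0.511 km
E: √((0.002·111.32)² + (0.003·96.66)²) = √(0.04957 + 0.08409) = 0.366 km
F: √((0.005·111.32)² + (0.003·96.66)²) = √(0.30980 + 0.08409) = 0.628 km
G: √((0.002·111.32)² + (0.002·96.66)²) = √(0.04957 + 0.03737) = 0.295 km
H: √((-0.001·111.32)² + (-0.001·96.66)²) = √(0.01239 + 0.00934) = 0.147 km
Minimum: H at 0.147 km.

H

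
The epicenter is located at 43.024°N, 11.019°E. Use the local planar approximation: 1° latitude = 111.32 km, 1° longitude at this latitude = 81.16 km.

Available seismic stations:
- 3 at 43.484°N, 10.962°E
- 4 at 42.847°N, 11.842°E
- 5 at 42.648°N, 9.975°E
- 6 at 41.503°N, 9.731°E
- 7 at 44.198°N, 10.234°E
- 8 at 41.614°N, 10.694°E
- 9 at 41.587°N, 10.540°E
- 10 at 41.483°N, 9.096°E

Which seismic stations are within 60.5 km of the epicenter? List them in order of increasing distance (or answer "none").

Distances from 43.024°N, 11.019°E:
3: √((0.460·111.32)² + (-0.057·81.16)²) = √(2622.17733 + 21.40099) = 51.416 km
4: √((-0.177·111.32)² + (0.823·81.16)²) = √(388.23343 + 4461.52928) = 69.640 km
5: √((-0.376·111.32)² + (-1.044·81.16)²) = √(1751.95152 + 7179.34914) = 94.506 km
6: √((-1.521·111.32)² + (-1.288·81.16)²) = √(28668.49031 + 10927.37388) = 198.987 km
7: √((1.174·111.32)² + (-0.785·81.16)²) = √(17079.79246 + 4059.04055) = 145.392 km
8: √((-1.410·111.32)² + (-0.325·81.16)²) = √(24636.81831 + 695.74613) = 159.162 km
9: √((-1.437·111.32)² + (-0.479·81.16)²) = √(25589.38990 + 1511.31539) = 164.623 km
10: √((-1.541·111.32)² + (-1.923·81.16)²) = √(29427.38511 + 24358.05716) = 231.917 km
Threshold 60.5 km: 3 (51.416 km) is within range.

3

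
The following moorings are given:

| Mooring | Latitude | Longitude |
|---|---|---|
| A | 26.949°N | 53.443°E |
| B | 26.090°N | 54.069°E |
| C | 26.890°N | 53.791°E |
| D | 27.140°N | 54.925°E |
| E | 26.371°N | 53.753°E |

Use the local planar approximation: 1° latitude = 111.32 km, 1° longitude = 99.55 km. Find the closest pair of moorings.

Pairwise distances:
A–B: 114.138 km
A–C: 35.260 km
A–D: 149.057 km
A–E: 71.361 km
B–C: 93.257 km
B–D: 144.651 km
B–E: 44.363 km
C–D: 116.269 km
C–E: 57.899 km
D–E: 144.709 km
Closest pair: A–C at 35.260 km.

A and C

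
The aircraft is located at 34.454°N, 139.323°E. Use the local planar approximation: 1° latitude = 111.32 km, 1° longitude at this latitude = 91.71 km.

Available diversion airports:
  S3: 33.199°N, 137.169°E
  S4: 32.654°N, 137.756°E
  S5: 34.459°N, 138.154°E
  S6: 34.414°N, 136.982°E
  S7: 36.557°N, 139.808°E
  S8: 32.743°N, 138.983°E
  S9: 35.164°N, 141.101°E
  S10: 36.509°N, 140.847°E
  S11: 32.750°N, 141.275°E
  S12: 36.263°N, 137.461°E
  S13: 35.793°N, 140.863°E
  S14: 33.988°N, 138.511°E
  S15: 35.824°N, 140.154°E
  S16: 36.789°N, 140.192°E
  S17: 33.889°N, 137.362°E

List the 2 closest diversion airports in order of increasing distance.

S14, S5

Distances from 34.454°N, 139.323°E:
S3: 241.953 km
S4: 246.583 km
S5: 107.210 km
S6: 214.739 km
S7: 238.294 km
S8: 193.004 km
S9: 181.206 km
S10: 268.080 km
S11: 260.825 km
S12: 264.033 km
S13: 205.341 km
S14: 90.756 km
S15: 170.490 km
S16: 271.875 km
S17: 190.524 km
Sorted: S14 (90.756 km) < S5 (107.210 km) < S15 (170.490 km) < S9 (181.206 km) < …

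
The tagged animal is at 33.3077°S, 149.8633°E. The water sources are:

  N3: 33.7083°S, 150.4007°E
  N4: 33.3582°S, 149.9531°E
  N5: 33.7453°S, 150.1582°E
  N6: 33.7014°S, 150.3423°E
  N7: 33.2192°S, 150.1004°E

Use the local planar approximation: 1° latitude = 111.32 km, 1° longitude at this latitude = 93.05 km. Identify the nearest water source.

Distances from 33.3077°S, 149.8633°E:
N3: 67.0015 km
N4: 10.0709 km
N5: 55.9106 km
N6: 62.5088 km
N7: 24.1619 km
Minimum: N4 at 10.0709 km.

N4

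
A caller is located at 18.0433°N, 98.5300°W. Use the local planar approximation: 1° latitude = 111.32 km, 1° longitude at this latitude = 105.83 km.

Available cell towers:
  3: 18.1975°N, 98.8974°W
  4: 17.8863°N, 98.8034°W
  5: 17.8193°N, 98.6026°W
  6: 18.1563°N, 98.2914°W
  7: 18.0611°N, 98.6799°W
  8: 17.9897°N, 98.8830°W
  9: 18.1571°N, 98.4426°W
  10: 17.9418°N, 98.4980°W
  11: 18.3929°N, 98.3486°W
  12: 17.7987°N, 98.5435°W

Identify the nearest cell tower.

10

Distances from 18.0433°N, 98.5300°W:
3: √((0.1542·111.32)² + (-0.3674·105.83)²) = √(294.655901 + 1511.805414) = 42.5025 km
4: √((-0.1570·111.32)² + (-0.2734·105.83)²) = √(305.453918 + 837.171842) = 33.8027 km
5: √((-0.2240·111.32)² + (-0.0726·105.83)²) = √(621.788137 + 59.032453) = 26.0925 km
6: √((0.1130·111.32)² + (0.2386·105.83)²) = √(158.235266 + 637.614920) = 28.2108 km
7: √((0.0178·111.32)² + (-0.1499·105.83)²) = √(3.926326 + 251.663863) = 15.9872 km
8: √((-0.0536·111.32)² + (-0.3530·105.83)²) = √(35.602129 + 1395.619417) = 37.8315 km
9: √((0.1138·111.32)² + (0.0874·105.83)²) = √(160.483697 + 85.554027) = 15.6856 km
10: √((-0.1015·111.32)² + (0.0320·105.83)²) = √(127.666949 + 11.468789) = 11.7956 km
11: √((0.3496·111.32)² + (0.1814·105.83)²) = √(1514.569627 + 368.546387) = 43.3949 km
12: √((-0.2446·111.32)² + (-0.0135·105.83)²) = √(741.411470 + 2.041198) = 27.2663 km
Minimum: 10 at 11.7956 km.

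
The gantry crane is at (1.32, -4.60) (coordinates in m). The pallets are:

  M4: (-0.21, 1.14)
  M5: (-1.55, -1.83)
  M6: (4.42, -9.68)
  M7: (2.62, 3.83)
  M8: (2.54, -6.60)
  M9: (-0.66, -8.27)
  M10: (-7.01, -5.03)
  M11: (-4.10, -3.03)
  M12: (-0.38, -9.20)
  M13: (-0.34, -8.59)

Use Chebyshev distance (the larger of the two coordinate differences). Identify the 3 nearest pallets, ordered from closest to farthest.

M8, M5, M9

Distances from (1.32, -4.60):
M4: 5.74 m
M5: 2.87 m
M6: 5.08 m
M7: 8.43 m
M8: 2.00 m
M9: 3.67 m
M10: 8.33 m
M11: 5.42 m
M12: 4.60 m
M13: 3.99 m
Sorted: M8 (2.00 m) < M5 (2.87 m) < M9 (3.67 m) < M13 (3.99 m) < M12 (4.60 m) < …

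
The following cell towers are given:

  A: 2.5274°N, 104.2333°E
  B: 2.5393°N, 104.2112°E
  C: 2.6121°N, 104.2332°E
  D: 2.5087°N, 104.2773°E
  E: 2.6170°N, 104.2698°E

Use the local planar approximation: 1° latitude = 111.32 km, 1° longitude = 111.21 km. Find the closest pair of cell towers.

Pairwise distances:
A–B: √((0.0119·111.32)² + (-0.0221·111.21)²) = √(1.754851 + 6.040491) = 2.7920 km
A–C: √((0.0847·111.32)² + (-0.0001·111.21)²) = √(88.902345 + 0.000124) = 9.4288 km
A–D: √((-0.0187·111.32)² + (0.0440·111.21)²) = √(4.333408 + 23.943798) = 5.3176 km
A–E: √((0.0896·111.32)² + (0.0365·111.21)²) = √(99.486102 + 16.476820) = 10.7686 km
B–C: √((0.0728·111.32)² + (0.0220·111.21)²) = √(65.676372 + 5.985949) = 8.4654 km
B–D: √((-0.0306·111.32)² + (0.0661·111.21)²) = √(11.603506 + 54.036922) = 8.1019 km
B–E: √((0.0777·111.32)² + (0.0586·111.21)²) = √(74.814957 + 42.470064) = 10.8298 km
C–D: √((-0.1034·111.32)² + (0.0441·111.21)²) = √(132.491334 + 24.052757) = 12.5118 km
C–E: √((0.0049·111.32)² + (0.0366·111.21)²) = √(0.297535 + 16.567228) = 4.1067 km
D–E: √((0.1083·111.32)² + (-0.0075·111.21)²) = √(145.346075 + 0.695681) = 12.0848 km
Closest pair: A–B at 2.7920 km.

A and B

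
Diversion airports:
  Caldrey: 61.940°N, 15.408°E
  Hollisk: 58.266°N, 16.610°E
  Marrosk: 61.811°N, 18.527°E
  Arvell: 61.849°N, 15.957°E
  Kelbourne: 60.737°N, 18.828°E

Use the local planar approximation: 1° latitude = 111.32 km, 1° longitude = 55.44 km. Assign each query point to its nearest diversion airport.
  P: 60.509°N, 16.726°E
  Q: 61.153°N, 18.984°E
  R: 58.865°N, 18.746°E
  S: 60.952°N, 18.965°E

P→Kelbourne; Q→Kelbourne; R→Hollisk; S→Kelbourne

P at 60.509°N, 16.726°E:
  Caldrey: √((1.431·111.32)² + (-1.318·55.44)²) = √(25376.14591 + 5339.21321) = 175.258 km
  Hollisk: √((-2.243·111.32)² + (-0.116·55.44)²) = √(62345.47563 + 41.35828) = 249.774 km
  Marrosk: √((1.302·111.32)² + (1.801·55.44)²) = √(21007.20937 + 9969.51127) = 176.002 km
  Arvell: √((1.340·111.32)² + (-0.769·55.44)²) = √(22251.33089 + 1817.60338) = 155.142 km
  Kelbourne: √((0.228·111.32)² + (2.102·55.44)²) = √(644.19313 + 13580.37826) = 119.267 km
  → nearest: Kelbourne (119.267 km)
Q at 61.153°N, 18.984°E:
  Caldrey: √((0.787·111.32)² + (-3.576·55.44)²) = √(7675.30885 + 39304.42647) = 216.748 km
  Hollisk: √((-2.887·111.32)² + (-2.374·55.44)²) = √(103285.64432 + 17322.39240) = 347.287 km
  Marrosk: √((0.658·111.32)² + (-0.457·55.44)²) = √(5365.35154 + 641.91695) = 77.507 km
  Arvell: √((0.696·111.32)² + (-3.027·55.44)²) = √(6002.95205 + 28162.50521) = 184.839 km
  Kelbourne: √((-0.416·111.32)² + (-0.156·55.44)²) = √(2144.53460 + 74.79897) = 47.110 km
  → nearest: Kelbourne (47.110 km)
R at 58.865°N, 18.746°E:
  Caldrey: √((3.075·111.32)² + (-3.338·55.44)²) = √(117175.45148 + 34246.72985) = 389.130 km
  Hollisk: √((-0.599·111.32)² + (-2.136·55.44)²) = √(4446.31309 + 14023.25851) = 135.903 km
  Marrosk: √((2.946·111.32)² + (-0.219·55.44)²) = √(107550.36295 + 147.41262) = 328.173 km
  Arvell: √((2.984·111.32)² + (-2.789·55.44)²) = √(110342.80832 + 23908.01236) = 366.403 km
  Kelbourne: √((1.872·111.32)² + (0.082·55.44)²) = √(43426.82555 + 20.66684) = 208.441 km
  → nearest: Hollisk (135.903 km)
S at 60.952°N, 18.965°E:
  Caldrey: √((0.988·111.32)² + (-3.557·55.44)²) = √(12096.51545 + 38887.87155) = 225.797 km
  Hollisk: √((-2.686·111.32)² + (-2.355·55.44)²) = √(89404.30099 + 17046.22695) = 326.268 km
  Marrosk: √((0.859·111.32)² + (-0.438·55.44)²) = √(9143.92643 + 589.65049) = 98.659 km
  Arvell: √((0.897·111.32)² + (-3.008·55.44)²) = √(9970.82930 + 27810.07160) = 194.373 km
  Kelbourne: √((-0.215·111.32)² + (-0.137·55.44)²) = √(572.82678 + 57.68828) = 25.110 km
  → nearest: Kelbourne (25.110 km)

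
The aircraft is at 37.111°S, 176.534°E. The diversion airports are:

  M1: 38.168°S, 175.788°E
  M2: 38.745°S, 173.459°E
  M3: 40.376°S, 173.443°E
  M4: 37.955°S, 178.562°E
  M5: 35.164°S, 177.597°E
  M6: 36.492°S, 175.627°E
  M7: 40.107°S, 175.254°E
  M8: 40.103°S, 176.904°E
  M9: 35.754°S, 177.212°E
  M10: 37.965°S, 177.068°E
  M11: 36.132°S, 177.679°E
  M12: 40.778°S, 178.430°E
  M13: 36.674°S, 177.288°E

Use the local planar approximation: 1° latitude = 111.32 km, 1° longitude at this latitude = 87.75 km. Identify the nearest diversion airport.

Distances from 37.111°S, 176.534°E:
M1: 134.649 km
M2: 325.416 km
M3: 453.510 km
M4: 201.236 km
M5: 235.960 km
M6: 105.274 km
M7: 351.920 km
M8: 334.648 km
M9: 162.355 km
M10: 105.988 km
M11: 148.230 km
M12: 440.813 km
M13: 82.123 km
Minimum: M13 at 82.123 km.

M13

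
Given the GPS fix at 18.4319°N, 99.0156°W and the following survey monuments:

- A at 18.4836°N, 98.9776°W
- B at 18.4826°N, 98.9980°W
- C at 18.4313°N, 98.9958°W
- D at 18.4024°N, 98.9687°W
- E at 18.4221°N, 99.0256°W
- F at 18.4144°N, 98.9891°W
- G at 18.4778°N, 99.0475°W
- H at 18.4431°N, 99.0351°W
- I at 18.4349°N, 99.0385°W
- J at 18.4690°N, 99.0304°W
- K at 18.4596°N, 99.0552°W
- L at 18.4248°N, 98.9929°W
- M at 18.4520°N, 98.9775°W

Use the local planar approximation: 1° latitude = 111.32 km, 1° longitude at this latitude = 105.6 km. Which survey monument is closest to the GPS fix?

Distances from 18.4319°N, 99.0156°W:
A: √((0.0517·111.32)² + (0.0380·105.6)²) = √(33.122833 + 16.102564) = 7.0161 km
B: √((0.0507·111.32)² + (0.0176·105.6)²) = √(31.853878 + 3.454245) = 5.9421 km
C: √((-0.0006·111.32)² + (0.0198·105.6)²) = √(0.004461 + 4.371779) = 2.0919 km
D: √((-0.0295·111.32)² + (0.0469·105.6)²) = √(10.784262 + 24.528643) = 5.9425 km
E: √((-0.0098·111.32)² + (-0.0100·105.6)²) = √(1.190141 + 1.115136) = 1.5183 km
F: √((-0.0175·111.32)² + (0.0265·105.6)²) = √(3.795094 + 7.831043) = 3.4097 km
G: √((0.0459·111.32)² + (-0.0319·105.6)²) = √(26.107890 + 11.347735) = 6.1201 km
H: √((0.0112·111.32)² + (-0.0195·105.6)²) = √(1.554470 + 4.240305) = 2.4072 km
I: √((0.0030·111.32)² + (-0.0229·105.6)²) = √(0.111529 + 5.847885) = 2.4412 km
J: √((0.0371·111.32)² + (-0.0148·105.6)²) = √(17.056669 + 2.442594) = 4.4158 km
K: √((0.0277·111.32)² + (-0.0396·105.6)²) = √(9.508367 + 17.487117) = 5.1957 km
L: √((-0.0071·111.32)² + (0.0227·105.6)²) = √(0.624688 + 5.746184) = 2.5241 km
M: √((0.0201·111.32)² + (0.0381·105.6)²) = √(5.006549 + 16.187426) = 4.6037 km
Minimum: E at 1.5183 km.

E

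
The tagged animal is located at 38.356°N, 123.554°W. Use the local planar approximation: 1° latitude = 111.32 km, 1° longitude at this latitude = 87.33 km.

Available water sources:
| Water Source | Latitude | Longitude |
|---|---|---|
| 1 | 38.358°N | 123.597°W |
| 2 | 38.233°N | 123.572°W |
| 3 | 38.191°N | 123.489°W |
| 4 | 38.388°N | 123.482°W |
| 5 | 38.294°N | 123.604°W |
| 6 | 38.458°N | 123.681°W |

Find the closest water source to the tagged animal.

Distances from 38.356°N, 123.554°W:
1: 3.762 km
2: 13.782 km
3: 19.225 km
4: 7.227 km
5: 8.167 km
6: 15.872 km
Minimum: 1 at 3.762 km.

1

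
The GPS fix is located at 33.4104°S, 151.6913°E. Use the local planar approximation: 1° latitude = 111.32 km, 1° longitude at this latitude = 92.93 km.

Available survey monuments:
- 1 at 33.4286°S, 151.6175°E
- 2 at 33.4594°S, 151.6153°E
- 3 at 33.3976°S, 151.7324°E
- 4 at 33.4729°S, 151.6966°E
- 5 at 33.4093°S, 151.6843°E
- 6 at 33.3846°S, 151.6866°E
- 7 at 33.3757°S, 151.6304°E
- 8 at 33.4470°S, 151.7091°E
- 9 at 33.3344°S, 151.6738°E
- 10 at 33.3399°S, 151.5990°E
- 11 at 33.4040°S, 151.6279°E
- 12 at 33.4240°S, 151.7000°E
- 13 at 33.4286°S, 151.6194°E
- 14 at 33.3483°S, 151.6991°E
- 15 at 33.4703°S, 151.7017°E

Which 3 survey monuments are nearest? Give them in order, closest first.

5, 12, 6

Distances from 33.4104°S, 151.6913°E:
1: √((-0.0182·111.32)² + (-0.0738·92.93)²) = √(4.104773 + 47.035374) = 7.1512 km
2: √((-0.0490·111.32)² + (-0.0760·92.93)²) = √(29.753534 + 49.881449) = 8.9238 km
3: √((0.0128·111.32)² + (0.0411·92.93)²) = √(2.030329 + 14.587992) = 4.0766 km
4: √((-0.0625·111.32)² + (0.0053·92.93)²) = √(48.406806 + 0.242585) = 6.9749 km
5: √((0.0011·111.32)² + (-0.0070·92.93)²) = √(0.014994 + 0.423163) = 0.6619 km
6: √((0.0258·111.32)² + (-0.0047·92.93)²) = √(8.248706 + 0.190769) = 2.9051 km
7: √((0.0347·111.32)² + (-0.0609·92.93)²) = √(14.921255 + 32.029227) = 6.8520 km
8: √((-0.0366·111.32)² + (0.0178·92.93)²) = √(16.600018 + 2.736225) = 4.3973 km
9: √((0.0760·111.32)² + (-0.0175·92.93)²) = √(71.577015 + 2.644770) = 8.6152 km
10: √((0.0705·111.32)² + (-0.0923·92.93)²) = √(61.592046 + 73.572460) = 11.6260 km
11: √((0.0064·111.32)² + (-0.0634·92.93)²) = √(0.507582 + 34.712859) = 5.9347 km
12: √((-0.0136·111.32)² + (0.0087·92.93)²) = √(2.292051 + 0.653658) = 1.7163 km
13: √((-0.0182·111.32)² + (-0.0719·92.93)²) = √(4.104773 + 44.644674) = 6.9821 km
14: √((0.0621·111.32)² + (0.0078·92.93)²) = √(47.789182 + 0.525413) = 6.9509 km
15: √((-0.0599·111.32)² + (0.0104·92.93)²) = √(44.463131 + 0.934068) = 6.7377 km
Sorted: 5 (0.6619 km) < 12 (1.7163 km) < 6 (2.9051 km) < 3 (4.0766 km) < 8 (4.3973 km) < …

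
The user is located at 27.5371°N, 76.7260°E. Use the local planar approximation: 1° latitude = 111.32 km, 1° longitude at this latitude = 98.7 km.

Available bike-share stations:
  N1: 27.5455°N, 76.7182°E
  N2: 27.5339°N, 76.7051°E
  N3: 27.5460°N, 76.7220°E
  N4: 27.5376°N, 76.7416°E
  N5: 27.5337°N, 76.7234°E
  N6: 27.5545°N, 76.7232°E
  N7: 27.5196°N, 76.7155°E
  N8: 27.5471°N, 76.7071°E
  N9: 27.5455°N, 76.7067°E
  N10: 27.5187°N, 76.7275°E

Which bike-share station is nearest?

N5

Distances from 27.5371°N, 76.7260°E:
N1: 1.2112 km
N2: 2.0934 km
N3: 1.0665 km
N4: 1.5407 km
N5: 0.4573 km
N6: 1.9566 km
N7: 2.2066 km
N8: 2.1723 km
N9: 2.1220 km
N10: 2.0536 km
Minimum: N5 at 0.4573 km.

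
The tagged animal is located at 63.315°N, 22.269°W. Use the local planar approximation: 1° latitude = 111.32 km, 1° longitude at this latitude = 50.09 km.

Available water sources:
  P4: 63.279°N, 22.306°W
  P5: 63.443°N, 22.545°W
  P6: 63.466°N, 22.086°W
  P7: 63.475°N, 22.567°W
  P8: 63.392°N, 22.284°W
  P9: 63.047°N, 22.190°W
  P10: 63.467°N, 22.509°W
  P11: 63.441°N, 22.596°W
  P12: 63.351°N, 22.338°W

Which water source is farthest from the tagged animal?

Distances from 63.315°N, 22.269°W:
P4: 4.415 km
P5: 19.853 km
P6: 19.146 km
P7: 23.239 km
P8: 8.605 km
P9: 30.095 km
P10: 20.756 km
P11: 21.564 km
P12: 5.292 km
Maximum: P9 at 30.095 km.

P9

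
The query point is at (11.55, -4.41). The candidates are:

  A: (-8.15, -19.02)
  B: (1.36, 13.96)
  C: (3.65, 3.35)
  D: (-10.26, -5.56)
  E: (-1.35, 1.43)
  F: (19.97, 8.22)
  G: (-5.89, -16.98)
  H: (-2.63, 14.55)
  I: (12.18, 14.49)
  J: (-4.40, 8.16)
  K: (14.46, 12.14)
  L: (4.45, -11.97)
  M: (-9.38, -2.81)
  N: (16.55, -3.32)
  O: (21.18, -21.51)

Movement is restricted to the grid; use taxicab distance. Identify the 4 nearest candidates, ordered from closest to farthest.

N, L, C, E

Distances from (11.55, -4.41):
A: 34.31
B: 28.56
C: 15.66
D: 22.96
E: 18.74
F: 21.05
G: 30.01
H: 33.14
I: 19.53
J: 28.52
K: 19.46
L: 14.66
M: 22.53
N: 6.09
O: 26.73
Sorted: N (6.09) < L (14.66) < C (15.66) < E (18.74) < K (19.46) < I (19.53) < …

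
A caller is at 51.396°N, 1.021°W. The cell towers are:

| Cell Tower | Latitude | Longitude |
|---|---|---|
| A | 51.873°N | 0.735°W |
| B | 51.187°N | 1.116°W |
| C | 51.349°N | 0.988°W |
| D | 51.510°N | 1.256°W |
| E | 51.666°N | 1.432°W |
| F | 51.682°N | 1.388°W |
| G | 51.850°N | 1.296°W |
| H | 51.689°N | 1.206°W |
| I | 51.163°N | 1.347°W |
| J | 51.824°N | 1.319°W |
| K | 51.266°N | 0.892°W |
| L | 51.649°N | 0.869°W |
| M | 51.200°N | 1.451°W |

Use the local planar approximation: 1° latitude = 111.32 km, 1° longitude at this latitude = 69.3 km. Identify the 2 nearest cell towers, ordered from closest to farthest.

C, K

Distances from 51.396°N, 1.021°W:
A: 56.678 km
B: 24.179 km
C: 5.710 km
D: 20.646 km
E: 41.408 km
F: 40.749 km
G: 54.013 km
H: 35.046 km
I: 34.397 km
J: 51.928 km
K: 17.010 km
L: 30.069 km
M: 36.933 km
Sorted: C (5.710 km) < K (17.010 km) < D (20.646 km) < B (24.179 km) < …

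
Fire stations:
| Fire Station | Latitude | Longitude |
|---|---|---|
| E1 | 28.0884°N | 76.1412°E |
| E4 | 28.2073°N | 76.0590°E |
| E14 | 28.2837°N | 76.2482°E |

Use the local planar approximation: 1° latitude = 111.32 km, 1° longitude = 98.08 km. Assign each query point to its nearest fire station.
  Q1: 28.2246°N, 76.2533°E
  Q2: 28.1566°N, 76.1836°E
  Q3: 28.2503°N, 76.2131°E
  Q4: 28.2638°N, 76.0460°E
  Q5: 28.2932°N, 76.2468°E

Q1→E14; Q2→E1; Q3→E14; Q4→E4; Q5→E14

Q1 at 28.2246°N, 76.2533°E:
  E1: √((-0.1362·111.32)² + (-0.1121·98.08)²) = √(229.879694 + 120.884923) = 18.7287 km
  E4: √((-0.0173·111.32)² + (-0.1943·98.08)²) = √(3.708844 + 363.167115) = 19.1540 km
  E14: √((0.0591·111.32)² + (-0.0051·98.08)²) = √(43.283399 + 0.250208) = 6.5980 km
  → nearest: E14 (6.5980 km)
Q2 at 28.1566°N, 76.1836°E:
  E1: √((-0.0682·111.32)² + (-0.0424·98.08)²) = √(57.638828 + 17.293887) = 8.6564 km
  E4: √((0.0507·111.32)² + (-0.1246·98.08)²) = √(31.853878 + 149.347171) = 13.4611 km
  E14: √((0.1271·111.32)² + (0.0646·98.08)²) = √(200.187749 + 40.144490) = 15.5027 km
  → nearest: E1 (8.6564 km)
Q3 at 28.2503°N, 76.2131°E:
  E1: √((-0.1619·111.32)² + (-0.0719·98.08)²) = √(324.818004 + 49.730027) = 19.3532 km
  E4: √((-0.0430·111.32)² + (-0.1541·98.08)²) = √(22.913071 + 228.436865) = 15.8540 km
  E14: √((0.0334·111.32)² + (0.0351·98.08)²) = √(13.824178 + 11.851550) = 5.0671 km
  → nearest: E14 (5.0671 km)
Q4 at 28.2638°N, 76.0460°E:
  E1: √((-0.1754·111.32)² + (0.0952·98.08)²) = √(381.246244 + 87.183603) = 21.6432 km
  E4: √((-0.0565·111.32)² + (0.0130·98.08)²) = √(39.558817 + 1.625727) = 6.4175 km
  E14: √((0.0199·111.32)² + (0.2022·98.08)²) = √(4.907412 + 393.299339) = 19.9551 km
  → nearest: E4 (6.4175 km)
Q5 at 28.2932°N, 76.2468°E:
  E1: √((-0.2048·111.32)² + (-0.1056·98.08)²) = √(519.764124 + 107.272586) = 25.0407 km
  E4: √((-0.0859·111.32)² + (-0.1878·98.08)²) = √(91.439264 + 339.275180) = 20.7537 km
  E14: √((-0.0095·111.32)² + (0.0014·98.08)²) = √(1.118391 + 0.018855) = 1.0664 km
  → nearest: E14 (1.0664 km)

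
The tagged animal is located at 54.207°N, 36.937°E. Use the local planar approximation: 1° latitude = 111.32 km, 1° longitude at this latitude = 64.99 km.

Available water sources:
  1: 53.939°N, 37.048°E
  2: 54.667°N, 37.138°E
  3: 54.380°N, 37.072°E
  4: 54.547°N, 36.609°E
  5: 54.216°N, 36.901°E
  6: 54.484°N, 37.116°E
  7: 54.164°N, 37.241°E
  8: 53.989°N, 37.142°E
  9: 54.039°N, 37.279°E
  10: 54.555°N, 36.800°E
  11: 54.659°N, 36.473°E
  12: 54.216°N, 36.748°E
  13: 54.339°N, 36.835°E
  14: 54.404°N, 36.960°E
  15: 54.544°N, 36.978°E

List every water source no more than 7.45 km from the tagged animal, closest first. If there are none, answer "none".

Distances from 54.207°N, 36.937°E:
1: 30.694 km
2: 52.847 km
3: 21.163 km
4: 43.439 km
5: 2.545 km
6: 32.957 km
7: 20.329 km
8: 27.684 km
9: 29.048 km
10: 39.749 km
11: 58.661 km
12: 12.324 km
13: 16.120 km
14: 21.981 km
15: 37.609 km
Threshold 7.45 km: 5 (2.545 km) is within range.

5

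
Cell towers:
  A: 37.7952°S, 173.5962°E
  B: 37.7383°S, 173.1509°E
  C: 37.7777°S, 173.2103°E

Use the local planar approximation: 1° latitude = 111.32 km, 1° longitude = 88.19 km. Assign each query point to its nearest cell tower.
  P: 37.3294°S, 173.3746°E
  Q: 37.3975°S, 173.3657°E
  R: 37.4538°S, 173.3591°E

P at 37.3294°S, 173.3746°E:
  A: √((-0.4658·111.32)² + (0.2216·88.19)²) = √(2688.718675 + 381.925097) = 55.4134 km
  B: √((-0.4089·111.32)² + (-0.2237·88.19)²) = √(2071.956419 + 389.198048) = 49.6100 km
  C: √((-0.4483·111.32)² + (-0.1643·88.19)²) = √(2490.484671 + 209.949001) = 51.9657 km
  → nearest: B (49.6100 km)
Q at 37.3975°S, 173.3657°E:
  A: √((-0.3977·111.32)² + (0.2305·88.19)²) = √(1960.006796 + 413.219250) = 48.7158 km
  B: √((-0.3408·111.32)² + (-0.2148·88.19)²) = √(1439.280918 + 358.845281) = 42.4043 km
  C: √((-0.3802·111.32)² + (-0.1554·88.19)²) = √(1791.309464 + 187.819515) = 44.4874 km
  → nearest: B (42.4043 km)
R at 37.4538°S, 173.3591°E:
  A: √((-0.3414·111.32)² + (0.2371·88.19)²) = √(1444.353270 + 437.221785) = 43.3771 km
  B: √((-0.2845·111.32)² + (-0.2082·88.19)²) = √(1003.023104 + 337.132123) = 36.6081 km
  C: √((-0.3239·111.32)² + (-0.1488·88.19)²) = √(1300.074654 + 172.204520) = 38.3703 km
  → nearest: B (36.6081 km)

P→B; Q→B; R→B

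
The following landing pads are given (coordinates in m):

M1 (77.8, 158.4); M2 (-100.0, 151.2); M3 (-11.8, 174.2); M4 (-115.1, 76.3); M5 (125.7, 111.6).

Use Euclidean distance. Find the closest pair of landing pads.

Pairwise distances:
M1–M5: 67.0 m
M2–M4: 76.4 m
M1–M3: 91.0 m
M2–M3: 91.1 m
M3–M4: 142.3 m
M3–M5: 151.1 m
M1–M2: 177.9 m
M1–M4: 209.6 m
M2–M5: 229.1 m
M4–M5: 243.4 m
Closest pair: M1–M5 at 67.0 m.

M1 and M5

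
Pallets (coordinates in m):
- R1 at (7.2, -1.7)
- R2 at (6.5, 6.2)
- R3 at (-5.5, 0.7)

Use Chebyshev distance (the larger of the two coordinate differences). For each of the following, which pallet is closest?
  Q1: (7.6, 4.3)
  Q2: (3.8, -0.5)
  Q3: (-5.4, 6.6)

Q1 at (7.6, 4.3):
  R1: max(|-0.4|, |-6.0|) = 6.0 m
  R2: max(|-1.1|, |1.9|) = 1.9 m
  R3: max(|-13.1|, |-3.6|) = 13.1 m
  → nearest: R2 (1.9 m)
Q2 at (3.8, -0.5):
  R1: max(|3.4|, |-1.2|) = 3.4 m
  R2: max(|2.7|, |6.7|) = 6.7 m
  R3: max(|-9.3|, |1.2|) = 9.3 m
  → nearest: R1 (3.4 m)
Q3 at (-5.4, 6.6):
  R1: max(|12.6|, |-8.3|) = 12.6 m
  R2: max(|11.9|, |-0.4|) = 11.9 m
  R3: max(|-0.1|, |-5.9|) = 5.9 m
  → nearest: R3 (5.9 m)

Q1→R2; Q2→R1; Q3→R3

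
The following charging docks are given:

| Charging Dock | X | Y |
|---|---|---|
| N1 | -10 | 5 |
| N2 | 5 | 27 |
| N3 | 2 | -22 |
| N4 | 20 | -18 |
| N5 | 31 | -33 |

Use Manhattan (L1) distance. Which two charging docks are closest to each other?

N3 and N4

Pairwise distances:
N1–N2: 37
N1–N3: 39
N1–N4: 53
N1–N5: 79
N2–N3: 52
N2–N4: 60
N2–N5: 86
N3–N4: 22
N3–N5: 40
N4–N5: 26
Closest pair: N3–N4 at 22.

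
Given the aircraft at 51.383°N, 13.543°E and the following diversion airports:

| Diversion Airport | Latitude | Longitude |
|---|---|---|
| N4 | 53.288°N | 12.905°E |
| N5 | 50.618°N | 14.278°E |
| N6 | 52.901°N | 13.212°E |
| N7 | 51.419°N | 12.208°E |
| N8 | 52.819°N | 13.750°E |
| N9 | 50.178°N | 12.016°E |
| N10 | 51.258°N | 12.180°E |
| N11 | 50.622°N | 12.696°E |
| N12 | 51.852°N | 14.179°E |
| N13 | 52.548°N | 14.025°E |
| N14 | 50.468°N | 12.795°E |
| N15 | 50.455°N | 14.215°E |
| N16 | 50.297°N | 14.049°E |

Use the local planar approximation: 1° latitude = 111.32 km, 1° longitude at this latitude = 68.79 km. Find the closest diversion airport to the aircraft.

N12

Distances from 51.383°N, 13.543°E:
N4: √((1.905·111.32)² + (-0.638·68.79)²) = √(44971.39457 + 1926.15830) = 216.558 km
N5: √((-0.765·111.32)² + (0.735·68.79)²) = √(7252.19154 + 2556.37933) = 99.038 km
N6: √((1.518·111.32)² + (-0.331·68.79)²) = √(28555.51114 + 518.44967) = 170.511 km
N7: √((0.036·111.32)² + (-1.335·68.79)²) = √(16.06022 + 8433.60294) = 91.922 km
N8: √((1.436·111.32)² + (0.207·68.79)²) = √(25553.78727 + 202.76421) = 160.488 km
N9: √((-1.205·111.32)² + (-1.527·68.79)²) = √(17993.70057 + 11033.89109) = 170.375 km
N10: √((-0.125·111.32)² + (-1.363·68.79)²) = √(193.62722 + 8791.08199) = 94.788 km
N11: √((-0.761·111.32)² + (-0.847·68.79)²) = √(7176.54990 + 3394.82537) = 102.817 km
N12: √((0.469·111.32)² + (0.636·68.79)²) = √(2725.78803 + 1914.10100) = 68.117 km
N13: √((1.165·111.32)² + (0.482·68.79)²) = √(16818.92547 + 1099.37206) = 133.859 km
N14: √((-0.915·111.32)² + (-0.748·68.79)²) = √(10375.01142 + 2647.60879) = 114.117 km
N15: √((-0.928·111.32)² + (0.672·68.79)²) = √(10671.91476 + 2136.92443) = 113.176 km
N16: √((-1.086·111.32)² + (0.506·68.79)²) = √(14615.24318 + 1211.57876) = 125.805 km
Minimum: N12 at 68.117 km.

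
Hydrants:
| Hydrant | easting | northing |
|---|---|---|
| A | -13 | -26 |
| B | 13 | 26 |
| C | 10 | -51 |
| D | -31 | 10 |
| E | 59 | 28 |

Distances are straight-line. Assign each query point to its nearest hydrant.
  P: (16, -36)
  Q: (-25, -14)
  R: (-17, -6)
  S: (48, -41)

P at (16, -36):
  A: √((-29)² + (10)²) = √(841.000 + 100.000) = 30.7
  B: √((-3)² + (62)²) = √(9.000 + 3844.000) = 62.1
  C: √((-6)² + (-15)²) = √(36.000 + 225.000) = 16.2
  D: √((-47)² + (46)²) = √(2209.000 + 2116.000) = 65.8
  E: √((43)² + (64)²) = √(1849.000 + 4096.000) = 77.1
  → nearest: C (16.2)
Q at (-25, -14):
  A: √((12)² + (-12)²) = √(144.000 + 144.000) = 17.0
  B: √((38)² + (40)²) = √(1444.000 + 1600.000) = 55.2
  C: √((35)² + (-37)²) = √(1225.000 + 1369.000) = 50.9
  D: √((-6)² + (24)²) = √(36.000 + 576.000) = 24.7
  E: √((84)² + (42)²) = √(7056.000 + 1764.000) = 93.9
  → nearest: A (17.0)
R at (-17, -6):
  A: √((4)² + (-20)²) = √(16.000 + 400.000) = 20.4
  B: √((30)² + (32)²) = √(900.000 + 1024.000) = 43.9
  C: √((27)² + (-45)²) = √(729.000 + 2025.000) = 52.5
  D: √((-14)² + (16)²) = √(196.000 + 256.000) = 21.3
  E: √((76)² + (34)²) = √(5776.000 + 1156.000) = 83.3
  → nearest: A (20.4)
S at (48, -41):
  A: √((-61)² + (15)²) = √(3721.000 + 225.000) = 62.8
  B: √((-35)² + (67)²) = √(1225.000 + 4489.000) = 75.6
  C: √((-38)² + (-10)²) = √(1444.000 + 100.000) = 39.3
  D: √((-79)² + (51)²) = √(6241.000 + 2601.000) = 94.0
  E: √((11)² + (69)²) = √(121.000 + 4761.000) = 69.9
  → nearest: C (39.3)

P→C; Q→A; R→A; S→C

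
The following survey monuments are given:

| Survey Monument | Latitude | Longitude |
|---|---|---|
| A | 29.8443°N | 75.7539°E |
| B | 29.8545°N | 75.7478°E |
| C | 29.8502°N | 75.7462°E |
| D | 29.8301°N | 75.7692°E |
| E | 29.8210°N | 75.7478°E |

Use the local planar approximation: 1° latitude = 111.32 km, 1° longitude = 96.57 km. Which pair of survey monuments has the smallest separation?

Pairwise distances:
A–B: 1.2792 km
A–C: 0.9921 km
A–D: 2.1638 km
A–E: 2.6598 km
B–C: 0.5030 km
B–D: 3.4130 km
B–E: 3.7292 km
C–D: 3.1528 km
C–E: 3.2542 km
D–E: 2.3015 km
Closest pair: B–C at 0.5030 km.

B and C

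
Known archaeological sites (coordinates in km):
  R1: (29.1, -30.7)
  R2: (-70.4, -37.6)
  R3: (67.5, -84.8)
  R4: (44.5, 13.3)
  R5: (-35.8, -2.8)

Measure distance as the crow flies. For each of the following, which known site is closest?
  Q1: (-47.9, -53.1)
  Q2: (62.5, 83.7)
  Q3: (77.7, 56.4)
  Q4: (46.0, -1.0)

Q1 at (-47.9, -53.1):
  R1: 80.2 km
  R2: 27.3 km
  R3: 119.7 km
  R4: 113.8 km
  R5: 51.7 km
  → nearest: R2 (27.3 km)
Q2 at (62.5, 83.7):
  R1: 119.2 km
  R2: 179.9 km
  R3: 168.6 km
  R4: 72.7 km
  R5: 130.9 km
  → nearest: R4 (72.7 km)
Q3 at (77.7, 56.4):
  R1: 99.7 km
  R2: 175.4 km
  R3: 141.6 km
  R4: 54.4 km
  R5: 128.0 km
  → nearest: R4 (54.4 km)
Q4 at (46.0, -1.0):
  R1: 34.2 km
  R2: 122.0 km
  R3: 86.5 km
  R4: 14.4 km
  R5: 81.8 km
  → nearest: R4 (14.4 km)

Q1→R2; Q2→R4; Q3→R4; Q4→R4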